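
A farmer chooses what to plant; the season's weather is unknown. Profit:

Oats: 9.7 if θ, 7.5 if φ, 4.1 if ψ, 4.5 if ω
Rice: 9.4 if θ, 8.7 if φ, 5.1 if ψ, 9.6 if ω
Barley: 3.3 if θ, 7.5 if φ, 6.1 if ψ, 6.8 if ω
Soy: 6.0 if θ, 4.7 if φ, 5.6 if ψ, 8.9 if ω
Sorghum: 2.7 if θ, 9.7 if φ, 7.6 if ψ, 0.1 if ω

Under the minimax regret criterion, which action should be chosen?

Rice

Column bests: θ=9.7, φ=9.7, ψ=7.6, ω=9.6.
Oats regrets: 0.0, 2.2, 3.5, 5.1 → max 5.1
Rice regrets: 0.3, 1.0, 2.5, 0.0 → max 2.5
Barley regrets: 6.4, 2.2, 1.5, 2.8 → max 6.4
Soy regrets: 3.7, 5.0, 2.0, 0.7 → max 5.0
Sorghum regrets: 7.0, 0.0, 0.0, 9.5 → max 9.5
Smallest max regret = 2.5 → Rice.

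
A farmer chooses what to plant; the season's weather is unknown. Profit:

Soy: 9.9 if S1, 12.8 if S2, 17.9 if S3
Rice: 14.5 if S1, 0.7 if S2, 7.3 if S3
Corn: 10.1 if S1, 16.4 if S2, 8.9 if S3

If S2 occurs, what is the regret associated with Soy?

Best payoff under S2 is 16.4.
Regret = 16.4 − 12.8 = 3.6.

3.6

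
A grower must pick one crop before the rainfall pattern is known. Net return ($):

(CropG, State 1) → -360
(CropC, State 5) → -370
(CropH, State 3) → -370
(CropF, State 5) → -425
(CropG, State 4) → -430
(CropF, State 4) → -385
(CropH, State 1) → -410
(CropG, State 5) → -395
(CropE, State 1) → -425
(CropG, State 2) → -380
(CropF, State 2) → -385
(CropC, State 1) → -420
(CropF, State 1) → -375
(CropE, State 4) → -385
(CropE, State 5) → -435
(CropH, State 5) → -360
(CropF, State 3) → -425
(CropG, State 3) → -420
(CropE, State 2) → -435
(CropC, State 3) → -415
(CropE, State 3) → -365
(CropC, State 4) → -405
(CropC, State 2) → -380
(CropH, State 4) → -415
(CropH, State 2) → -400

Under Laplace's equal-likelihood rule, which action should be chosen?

CropH

Row averages: CropC=-398, CropH=-391, CropE=-409, CropF=-399, CropG=-397
Highest average = -391 → CropH.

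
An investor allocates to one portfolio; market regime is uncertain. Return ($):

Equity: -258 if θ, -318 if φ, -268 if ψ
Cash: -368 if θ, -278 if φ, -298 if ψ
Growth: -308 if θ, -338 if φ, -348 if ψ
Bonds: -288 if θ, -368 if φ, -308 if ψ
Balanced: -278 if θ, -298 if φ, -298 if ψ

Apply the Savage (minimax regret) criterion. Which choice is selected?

Column bests: θ=-258, φ=-278, ψ=-268.
Equity regrets: 0, 40, 0 → max 40
Cash regrets: 110, 0, 30 → max 110
Growth regrets: 50, 60, 80 → max 80
Bonds regrets: 30, 90, 40 → max 90
Balanced regrets: 20, 20, 30 → max 30
Smallest max regret = 30 → Balanced.

Balanced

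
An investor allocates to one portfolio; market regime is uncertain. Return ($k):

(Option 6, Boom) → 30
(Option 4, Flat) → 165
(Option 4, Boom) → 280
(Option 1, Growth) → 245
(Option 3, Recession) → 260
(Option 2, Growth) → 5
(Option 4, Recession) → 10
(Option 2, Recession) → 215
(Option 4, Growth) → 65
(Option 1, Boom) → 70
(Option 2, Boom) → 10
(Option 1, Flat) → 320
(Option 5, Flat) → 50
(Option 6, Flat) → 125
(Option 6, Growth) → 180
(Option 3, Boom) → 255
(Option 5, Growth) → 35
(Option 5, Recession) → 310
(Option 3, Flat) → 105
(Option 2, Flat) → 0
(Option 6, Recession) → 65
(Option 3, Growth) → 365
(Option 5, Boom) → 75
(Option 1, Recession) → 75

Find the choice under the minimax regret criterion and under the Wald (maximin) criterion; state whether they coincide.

Column bests: Recession=310, Flat=320, Growth=365, Boom=280.
Option 1 regrets: 235, 0, 120, 210 → max 235
Option 2 regrets: 95, 320, 360, 270 → max 360
Option 3 regrets: 50, 215, 0, 25 → max 215
Option 4 regrets: 300, 155, 300, 0 → max 300
Option 5 regrets: 0, 270, 330, 205 → max 330
Option 6 regrets: 245, 195, 185, 250 → max 250
Smallest max regret = 215 → Option 3.
Row minima: Option 1=70, Option 2=0, Option 3=105, Option 4=10, Option 5=35, Option 6=30
Best worst-case = 105 → Option 3.

minimax regret → Option 3; maximin → Option 3 (agree)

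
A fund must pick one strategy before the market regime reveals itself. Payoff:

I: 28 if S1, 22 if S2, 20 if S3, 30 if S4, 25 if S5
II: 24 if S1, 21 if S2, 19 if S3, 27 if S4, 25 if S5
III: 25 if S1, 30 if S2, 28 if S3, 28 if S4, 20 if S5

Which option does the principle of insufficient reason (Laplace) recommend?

Row averages: I=25, II=23.2, III=26.2
Highest average = 26.2 → III.

III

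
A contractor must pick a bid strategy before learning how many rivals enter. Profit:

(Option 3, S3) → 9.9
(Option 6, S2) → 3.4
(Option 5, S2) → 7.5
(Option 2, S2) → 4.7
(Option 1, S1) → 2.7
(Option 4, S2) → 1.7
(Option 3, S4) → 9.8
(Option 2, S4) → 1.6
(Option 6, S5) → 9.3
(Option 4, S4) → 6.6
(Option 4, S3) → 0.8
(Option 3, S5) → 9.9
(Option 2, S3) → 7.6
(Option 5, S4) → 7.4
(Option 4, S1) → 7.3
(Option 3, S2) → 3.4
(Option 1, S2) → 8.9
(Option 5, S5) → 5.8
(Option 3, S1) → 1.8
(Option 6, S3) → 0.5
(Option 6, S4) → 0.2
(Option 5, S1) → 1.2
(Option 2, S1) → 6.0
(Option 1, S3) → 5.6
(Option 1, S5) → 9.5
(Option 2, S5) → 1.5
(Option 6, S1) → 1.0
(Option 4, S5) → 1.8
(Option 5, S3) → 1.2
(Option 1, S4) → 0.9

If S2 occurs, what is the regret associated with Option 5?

1.4

Best payoff under S2 is 8.9.
Regret = 8.9 − 7.5 = 1.4.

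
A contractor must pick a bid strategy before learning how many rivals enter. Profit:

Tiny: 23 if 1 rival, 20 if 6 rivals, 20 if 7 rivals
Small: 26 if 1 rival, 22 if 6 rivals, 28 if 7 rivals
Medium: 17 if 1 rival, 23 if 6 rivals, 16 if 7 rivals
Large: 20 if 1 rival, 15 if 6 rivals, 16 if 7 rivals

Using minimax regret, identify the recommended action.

Small

Column bests: 1 rival=26, 6 rivals=23, 7 rivals=28.
Tiny regrets: 3, 3, 8 → max 8
Small regrets: 0, 1, 0 → max 1
Medium regrets: 9, 0, 12 → max 12
Large regrets: 6, 8, 12 → max 12
Smallest max regret = 1 → Small.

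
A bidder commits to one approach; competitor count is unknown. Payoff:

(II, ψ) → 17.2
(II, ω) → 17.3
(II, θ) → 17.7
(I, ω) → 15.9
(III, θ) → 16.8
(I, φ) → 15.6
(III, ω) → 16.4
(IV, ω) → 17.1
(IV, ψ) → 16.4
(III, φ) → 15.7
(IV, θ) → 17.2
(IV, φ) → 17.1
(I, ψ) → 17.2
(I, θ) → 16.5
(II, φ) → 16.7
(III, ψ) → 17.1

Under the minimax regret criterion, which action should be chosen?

Column bests: θ=17.7, φ=17.1, ψ=17.2, ω=17.3.
I regrets: 1.2, 1.5, 0.0, 1.4 → max 1.5
II regrets: 0.0, 0.4, 0.0, 0.0 → max 0.4
III regrets: 0.9, 1.4, 0.1, 0.9 → max 1.4
IV regrets: 0.5, 0.0, 0.8, 0.2 → max 0.8
Smallest max regret = 0.4 → II.

II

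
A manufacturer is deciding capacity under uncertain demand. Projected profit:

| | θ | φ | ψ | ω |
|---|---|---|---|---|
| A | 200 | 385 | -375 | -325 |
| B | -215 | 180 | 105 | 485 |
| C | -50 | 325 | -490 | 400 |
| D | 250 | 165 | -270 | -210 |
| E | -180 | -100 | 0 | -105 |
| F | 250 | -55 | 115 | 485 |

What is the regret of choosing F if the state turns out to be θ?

Best payoff under θ is 250.
Regret = 250 − 250 = 0.

0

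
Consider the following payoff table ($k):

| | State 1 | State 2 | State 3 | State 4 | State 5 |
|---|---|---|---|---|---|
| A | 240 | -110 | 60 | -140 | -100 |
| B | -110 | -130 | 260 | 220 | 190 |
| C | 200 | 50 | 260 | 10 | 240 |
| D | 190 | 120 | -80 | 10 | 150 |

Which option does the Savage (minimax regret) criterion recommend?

Column bests: State 1=240, State 2=120, State 3=260, State 4=220, State 5=240.
A regrets: 0, 230, 200, 360, 340 → max 360
B regrets: 350, 250, 0, 0, 50 → max 350
C regrets: 40, 70, 0, 210, 0 → max 210
D regrets: 50, 0, 340, 210, 90 → max 340
Smallest max regret = 210 → C.

C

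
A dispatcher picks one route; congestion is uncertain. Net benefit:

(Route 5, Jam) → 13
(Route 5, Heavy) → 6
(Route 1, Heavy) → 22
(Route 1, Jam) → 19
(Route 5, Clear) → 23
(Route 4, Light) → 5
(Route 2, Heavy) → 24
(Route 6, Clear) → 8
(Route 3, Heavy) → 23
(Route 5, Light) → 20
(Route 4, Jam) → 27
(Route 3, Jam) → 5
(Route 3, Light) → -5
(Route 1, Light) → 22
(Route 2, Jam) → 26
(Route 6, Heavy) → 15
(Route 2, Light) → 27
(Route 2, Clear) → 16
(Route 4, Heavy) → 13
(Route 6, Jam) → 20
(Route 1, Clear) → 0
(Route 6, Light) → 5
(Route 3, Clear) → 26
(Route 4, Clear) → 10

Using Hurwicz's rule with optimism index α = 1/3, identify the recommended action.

Route 1: 1/3·22 + 2/3·0 = 22/3
Route 2: 1/3·27 + 2/3·16 = 59/3
Route 3: 1/3·26 + 2/3·(-5) = 16/3
Route 4: 1/3·27 + 2/3·5 = 37/3
Route 5: 1/3·23 + 2/3·6 = 35/3
Route 6: 1/3·20 + 2/3·5 = 10
Highest Hurwicz score = 59/3 → Route 2.

Route 2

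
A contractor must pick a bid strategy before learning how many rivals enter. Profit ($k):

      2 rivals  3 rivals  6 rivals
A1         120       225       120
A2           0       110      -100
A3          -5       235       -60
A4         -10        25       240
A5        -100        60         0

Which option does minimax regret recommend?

A1

Column bests: 2 rivals=120, 3 rivals=235, 6 rivals=240.
A1 regrets: 0, 10, 120 → max 120
A2 regrets: 120, 125, 340 → max 340
A3 regrets: 125, 0, 300 → max 300
A4 regrets: 130, 210, 0 → max 210
A5 regrets: 220, 175, 240 → max 240
Smallest max regret = 120 → A1.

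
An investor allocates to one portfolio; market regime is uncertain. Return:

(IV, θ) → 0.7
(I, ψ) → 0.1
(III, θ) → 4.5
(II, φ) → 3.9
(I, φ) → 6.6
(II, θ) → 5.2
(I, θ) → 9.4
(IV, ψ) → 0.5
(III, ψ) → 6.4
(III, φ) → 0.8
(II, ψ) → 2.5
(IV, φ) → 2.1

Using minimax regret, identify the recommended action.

Column bests: θ=9.4, φ=6.6, ψ=6.4.
I regrets: 0.0, 0.0, 6.3 → max 6.3
II regrets: 4.2, 2.7, 3.9 → max 4.2
III regrets: 4.9, 5.8, 0.0 → max 5.8
IV regrets: 8.7, 4.5, 5.9 → max 8.7
Smallest max regret = 4.2 → II.

II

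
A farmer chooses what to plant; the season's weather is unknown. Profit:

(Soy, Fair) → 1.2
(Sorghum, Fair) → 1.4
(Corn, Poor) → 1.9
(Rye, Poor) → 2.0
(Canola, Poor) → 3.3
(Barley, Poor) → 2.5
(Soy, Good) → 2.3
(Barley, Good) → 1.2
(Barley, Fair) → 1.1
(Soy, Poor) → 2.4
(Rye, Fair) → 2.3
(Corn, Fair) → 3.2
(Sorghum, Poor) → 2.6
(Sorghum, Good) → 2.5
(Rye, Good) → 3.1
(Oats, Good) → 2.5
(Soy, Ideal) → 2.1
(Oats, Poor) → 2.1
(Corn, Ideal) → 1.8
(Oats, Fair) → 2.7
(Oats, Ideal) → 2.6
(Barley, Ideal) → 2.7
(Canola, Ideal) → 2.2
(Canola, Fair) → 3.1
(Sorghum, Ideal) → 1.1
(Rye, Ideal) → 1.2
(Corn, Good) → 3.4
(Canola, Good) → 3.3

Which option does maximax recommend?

Corn

Row maxima: Barley=2.7, Canola=3.3, Rye=3.1, Soy=2.4, Corn=3.4, Oats=2.7, Sorghum=2.6
Best best-case = 3.4 → Corn.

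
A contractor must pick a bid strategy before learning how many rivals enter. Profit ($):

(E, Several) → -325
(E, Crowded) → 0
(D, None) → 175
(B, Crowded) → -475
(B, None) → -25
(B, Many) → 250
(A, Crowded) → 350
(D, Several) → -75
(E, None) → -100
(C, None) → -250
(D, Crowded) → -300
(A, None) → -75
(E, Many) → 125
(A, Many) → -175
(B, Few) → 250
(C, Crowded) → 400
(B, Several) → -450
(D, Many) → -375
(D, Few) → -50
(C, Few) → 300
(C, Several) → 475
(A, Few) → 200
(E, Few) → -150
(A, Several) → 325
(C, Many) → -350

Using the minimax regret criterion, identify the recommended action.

A

Column bests: None=175, Few=300, Several=475, Many=250, Crowded=400.
A regrets: 250, 100, 150, 425, 50 → max 425
B regrets: 200, 50, 925, 0, 875 → max 925
C regrets: 425, 0, 0, 600, 0 → max 600
D regrets: 0, 350, 550, 625, 700 → max 700
E regrets: 275, 450, 800, 125, 400 → max 800
Smallest max regret = 425 → A.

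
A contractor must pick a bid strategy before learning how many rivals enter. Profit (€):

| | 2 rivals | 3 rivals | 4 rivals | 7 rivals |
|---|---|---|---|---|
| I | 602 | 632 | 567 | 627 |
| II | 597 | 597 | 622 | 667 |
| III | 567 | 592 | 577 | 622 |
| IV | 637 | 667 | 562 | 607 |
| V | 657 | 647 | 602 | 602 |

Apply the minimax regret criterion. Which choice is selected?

I

Column bests: 2 rivals=657, 3 rivals=667, 4 rivals=622, 7 rivals=667.
I regrets: 55, 35, 55, 40 → max 55
II regrets: 60, 70, 0, 0 → max 70
III regrets: 90, 75, 45, 45 → max 90
IV regrets: 20, 0, 60, 60 → max 60
V regrets: 0, 20, 20, 65 → max 65
Smallest max regret = 55 → I.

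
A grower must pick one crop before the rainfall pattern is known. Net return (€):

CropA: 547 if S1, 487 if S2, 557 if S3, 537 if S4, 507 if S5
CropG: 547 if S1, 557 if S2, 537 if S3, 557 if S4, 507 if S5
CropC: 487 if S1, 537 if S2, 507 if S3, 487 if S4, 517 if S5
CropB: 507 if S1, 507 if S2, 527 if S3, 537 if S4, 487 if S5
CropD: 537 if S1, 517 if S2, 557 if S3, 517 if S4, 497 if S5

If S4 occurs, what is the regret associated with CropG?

0

Best payoff under S4 is 557.
Regret = 557 − 557 = 0.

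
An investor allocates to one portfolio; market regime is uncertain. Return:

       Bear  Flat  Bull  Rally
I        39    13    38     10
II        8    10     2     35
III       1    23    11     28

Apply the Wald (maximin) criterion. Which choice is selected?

Row minima: I=10, II=2, III=1
Best worst-case = 10 → I.

I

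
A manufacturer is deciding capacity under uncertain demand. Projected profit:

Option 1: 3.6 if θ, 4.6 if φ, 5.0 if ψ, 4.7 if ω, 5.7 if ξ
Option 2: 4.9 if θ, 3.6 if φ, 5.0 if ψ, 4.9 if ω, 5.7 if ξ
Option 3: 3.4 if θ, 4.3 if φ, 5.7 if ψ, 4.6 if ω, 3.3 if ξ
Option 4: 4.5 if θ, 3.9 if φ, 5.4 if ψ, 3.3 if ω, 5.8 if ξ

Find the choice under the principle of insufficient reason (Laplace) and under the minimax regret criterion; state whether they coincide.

Row averages: Option 1=4.72, Option 2=4.82, Option 3=4.26, Option 4=4.58
Highest average = 4.82 → Option 2.
Column bests: θ=4.9, φ=4.6, ψ=5.7, ω=4.9, ξ=5.8.
Option 1 regrets: 1.3, 0.0, 0.7, 0.2, 0.1 → max 1.3
Option 2 regrets: 0.0, 1.0, 0.7, 0.0, 0.1 → max 1.0
Option 3 regrets: 1.5, 0.3, 0.0, 0.3, 2.5 → max 2.5
Option 4 regrets: 0.4, 0.7, 0.3, 1.6, 0.0 → max 1.6
Smallest max regret = 1.0 → Option 2.

laplace → Option 2; minimax regret → Option 2 (agree)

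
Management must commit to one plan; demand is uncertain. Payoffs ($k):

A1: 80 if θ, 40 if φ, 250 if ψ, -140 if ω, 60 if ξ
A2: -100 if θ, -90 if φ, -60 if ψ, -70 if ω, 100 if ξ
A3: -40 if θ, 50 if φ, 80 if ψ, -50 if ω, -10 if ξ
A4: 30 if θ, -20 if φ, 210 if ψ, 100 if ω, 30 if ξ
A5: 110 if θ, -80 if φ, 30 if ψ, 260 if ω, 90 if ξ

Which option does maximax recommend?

A5

Row maxima: A1=250, A2=100, A3=80, A4=210, A5=260
Best best-case = 260 → A5.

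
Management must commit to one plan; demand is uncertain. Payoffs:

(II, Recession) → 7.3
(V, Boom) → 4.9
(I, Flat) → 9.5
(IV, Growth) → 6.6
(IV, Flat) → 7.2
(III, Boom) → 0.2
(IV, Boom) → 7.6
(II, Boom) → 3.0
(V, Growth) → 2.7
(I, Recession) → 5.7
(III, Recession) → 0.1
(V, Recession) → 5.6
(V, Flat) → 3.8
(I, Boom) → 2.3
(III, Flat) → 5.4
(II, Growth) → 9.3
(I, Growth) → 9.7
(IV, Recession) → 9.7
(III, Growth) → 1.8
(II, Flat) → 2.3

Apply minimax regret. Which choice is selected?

Column bests: Recession=9.7, Flat=9.5, Growth=9.7, Boom=7.6.
I regrets: 4.0, 0.0, 0.0, 5.3 → max 5.3
II regrets: 2.4, 7.2, 0.4, 4.6 → max 7.2
III regrets: 9.6, 4.1, 7.9, 7.4 → max 9.6
IV regrets: 0.0, 2.3, 3.1, 0.0 → max 3.1
V regrets: 4.1, 5.7, 7.0, 2.7 → max 7.0
Smallest max regret = 3.1 → IV.

IV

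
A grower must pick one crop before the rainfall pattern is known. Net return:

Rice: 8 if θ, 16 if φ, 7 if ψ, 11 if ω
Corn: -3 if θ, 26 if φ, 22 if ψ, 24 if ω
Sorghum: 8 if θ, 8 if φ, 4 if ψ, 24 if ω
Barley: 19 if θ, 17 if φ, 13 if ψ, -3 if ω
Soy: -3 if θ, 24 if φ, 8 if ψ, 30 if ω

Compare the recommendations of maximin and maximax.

maximin → Rice; maximax → Soy (disagree)

Row minima: Rice=7, Corn=-3, Sorghum=4, Barley=-3, Soy=-3
Best worst-case = 7 → Rice.
Row maxima: Rice=16, Corn=26, Sorghum=24, Barley=19, Soy=30
Best best-case = 30 → Soy.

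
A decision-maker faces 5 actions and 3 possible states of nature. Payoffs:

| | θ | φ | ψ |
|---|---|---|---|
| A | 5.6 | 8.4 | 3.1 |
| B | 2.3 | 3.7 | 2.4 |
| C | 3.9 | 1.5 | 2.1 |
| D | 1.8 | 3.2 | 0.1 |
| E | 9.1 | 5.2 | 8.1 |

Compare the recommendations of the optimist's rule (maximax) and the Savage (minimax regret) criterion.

Row maxima: A=8.4, B=3.7, C=3.9, D=3.2, E=9.1
Best best-case = 9.1 → E.
Column bests: θ=9.1, φ=8.4, ψ=8.1.
A regrets: 3.5, 0.0, 5.0 → max 5.0
B regrets: 6.8, 4.7, 5.7 → max 6.8
C regrets: 5.2, 6.9, 6.0 → max 6.9
D regrets: 7.3, 5.2, 8.0 → max 8.0
E regrets: 0.0, 3.2, 0.0 → max 3.2
Smallest max regret = 3.2 → E.

maximax → E; minimax regret → E (agree)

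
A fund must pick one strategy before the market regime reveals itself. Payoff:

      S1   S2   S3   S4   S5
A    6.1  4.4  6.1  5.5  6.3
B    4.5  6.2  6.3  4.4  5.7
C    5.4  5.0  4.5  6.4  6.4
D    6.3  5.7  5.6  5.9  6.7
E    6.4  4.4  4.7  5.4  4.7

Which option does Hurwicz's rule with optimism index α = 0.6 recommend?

A: 0.6·6.3 + 0.4·4.4 = 5.54
B: 0.6·6.3 + 0.4·4.4 = 5.54
C: 0.6·6.4 + 0.4·4.5 = 5.64
D: 0.6·6.7 + 0.4·5.6 = 6.26
E: 0.6·6.4 + 0.4·4.4 = 5.6
Highest Hurwicz score = 6.26 → D.

D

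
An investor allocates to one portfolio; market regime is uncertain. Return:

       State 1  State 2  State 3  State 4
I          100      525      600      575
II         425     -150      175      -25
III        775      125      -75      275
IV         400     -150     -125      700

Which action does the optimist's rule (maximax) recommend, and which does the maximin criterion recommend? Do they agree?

Row maxima: I=600, II=425, III=775, IV=700
Best best-case = 775 → III.
Row minima: I=100, II=-150, III=-75, IV=-150
Best worst-case = 100 → I.

maximax → III; maximin → I (disagree)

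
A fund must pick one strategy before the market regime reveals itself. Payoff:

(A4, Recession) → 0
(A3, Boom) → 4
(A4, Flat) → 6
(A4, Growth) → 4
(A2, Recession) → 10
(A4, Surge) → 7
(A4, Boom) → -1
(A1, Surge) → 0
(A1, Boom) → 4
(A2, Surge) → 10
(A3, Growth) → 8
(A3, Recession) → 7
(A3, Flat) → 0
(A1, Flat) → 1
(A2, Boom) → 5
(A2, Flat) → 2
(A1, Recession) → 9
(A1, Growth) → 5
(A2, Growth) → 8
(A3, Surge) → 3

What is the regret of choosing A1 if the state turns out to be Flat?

Best payoff under Flat is 6.
Regret = 6 − 1 = 5.

5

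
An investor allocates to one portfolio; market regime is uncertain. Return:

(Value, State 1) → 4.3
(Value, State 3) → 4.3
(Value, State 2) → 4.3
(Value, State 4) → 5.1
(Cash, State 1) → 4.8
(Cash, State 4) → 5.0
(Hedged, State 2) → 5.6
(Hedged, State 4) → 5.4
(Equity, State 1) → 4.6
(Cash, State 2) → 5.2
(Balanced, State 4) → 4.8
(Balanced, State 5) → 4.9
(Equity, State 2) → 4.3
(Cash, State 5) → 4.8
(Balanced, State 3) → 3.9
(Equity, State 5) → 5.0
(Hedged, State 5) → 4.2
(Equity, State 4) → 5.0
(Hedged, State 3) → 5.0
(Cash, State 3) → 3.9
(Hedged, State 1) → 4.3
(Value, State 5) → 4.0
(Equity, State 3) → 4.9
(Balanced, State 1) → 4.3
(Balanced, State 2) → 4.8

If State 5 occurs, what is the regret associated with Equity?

0.0

Best payoff under State 5 is 5.0.
Regret = 5.0 − 5.0 = 0.0.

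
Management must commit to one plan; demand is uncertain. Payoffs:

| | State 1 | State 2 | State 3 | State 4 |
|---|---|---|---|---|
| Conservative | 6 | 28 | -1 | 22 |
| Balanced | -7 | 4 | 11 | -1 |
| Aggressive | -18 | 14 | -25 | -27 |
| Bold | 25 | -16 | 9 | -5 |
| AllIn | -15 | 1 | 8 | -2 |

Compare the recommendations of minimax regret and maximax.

minimax regret → Conservative; maximax → Conservative (agree)

Column bests: State 1=25, State 2=28, State 3=11, State 4=22.
Conservative regrets: 19, 0, 12, 0 → max 19
Balanced regrets: 32, 24, 0, 23 → max 32
Aggressive regrets: 43, 14, 36, 49 → max 49
Bold regrets: 0, 44, 2, 27 → max 44
AllIn regrets: 40, 27, 3, 24 → max 40
Smallest max regret = 19 → Conservative.
Row maxima: Conservative=28, Balanced=11, Aggressive=14, Bold=25, AllIn=8
Best best-case = 28 → Conservative.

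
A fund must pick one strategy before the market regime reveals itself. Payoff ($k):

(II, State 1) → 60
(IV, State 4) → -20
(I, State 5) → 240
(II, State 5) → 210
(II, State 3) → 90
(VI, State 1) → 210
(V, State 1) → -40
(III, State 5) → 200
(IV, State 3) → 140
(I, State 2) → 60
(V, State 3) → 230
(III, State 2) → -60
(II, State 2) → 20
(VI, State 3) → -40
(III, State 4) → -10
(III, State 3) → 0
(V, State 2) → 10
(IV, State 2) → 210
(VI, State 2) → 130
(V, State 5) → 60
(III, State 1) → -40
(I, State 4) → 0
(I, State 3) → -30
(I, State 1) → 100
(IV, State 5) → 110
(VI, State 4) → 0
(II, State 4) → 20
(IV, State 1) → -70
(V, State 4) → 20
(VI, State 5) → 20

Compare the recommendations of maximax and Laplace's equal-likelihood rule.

Row maxima: I=240, II=210, III=200, IV=210, V=230, VI=210
Best best-case = 240 → I.
Row averages: I=74, II=80, III=18, IV=74, V=56, VI=64
Highest average = 80 → II.

maximax → I; laplace → II (disagree)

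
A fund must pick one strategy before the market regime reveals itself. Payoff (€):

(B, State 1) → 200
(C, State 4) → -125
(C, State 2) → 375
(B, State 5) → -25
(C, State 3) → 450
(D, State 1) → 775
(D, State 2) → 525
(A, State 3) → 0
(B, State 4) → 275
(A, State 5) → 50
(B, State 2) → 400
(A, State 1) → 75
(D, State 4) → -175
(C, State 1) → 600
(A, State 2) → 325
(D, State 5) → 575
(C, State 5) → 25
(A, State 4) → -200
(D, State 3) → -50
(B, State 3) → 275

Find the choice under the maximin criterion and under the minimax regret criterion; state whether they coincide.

maximin → B; minimax regret → D (disagree)

Row minima: A=-200, B=-25, C=-125, D=-175
Best worst-case = -25 → B.
Column bests: State 1=775, State 2=525, State 3=450, State 4=275, State 5=575.
A regrets: 700, 200, 450, 475, 525 → max 700
B regrets: 575, 125, 175, 0, 600 → max 600
C regrets: 175, 150, 0, 400, 550 → max 550
D regrets: 0, 0, 500, 450, 0 → max 500
Smallest max regret = 500 → D.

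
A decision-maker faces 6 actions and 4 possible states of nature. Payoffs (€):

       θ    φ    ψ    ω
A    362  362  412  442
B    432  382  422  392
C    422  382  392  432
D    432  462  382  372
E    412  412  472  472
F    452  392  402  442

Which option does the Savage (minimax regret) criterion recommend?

Column bests: θ=452, φ=462, ψ=472, ω=472.
A regrets: 90, 100, 60, 30 → max 100
B regrets: 20, 80, 50, 80 → max 80
C regrets: 30, 80, 80, 40 → max 80
D regrets: 20, 0, 90, 100 → max 100
E regrets: 40, 50, 0, 0 → max 50
F regrets: 0, 70, 70, 30 → max 70
Smallest max regret = 50 → E.

E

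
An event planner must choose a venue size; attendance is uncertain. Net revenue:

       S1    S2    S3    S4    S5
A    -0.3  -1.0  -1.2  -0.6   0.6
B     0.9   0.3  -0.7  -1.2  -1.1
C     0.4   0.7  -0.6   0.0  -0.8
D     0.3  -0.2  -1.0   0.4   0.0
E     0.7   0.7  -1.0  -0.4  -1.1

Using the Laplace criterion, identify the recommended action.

Row averages: A=-0.5, B=-0.36, C=-0.06, D=-0.1, E=-0.22
Highest average = -0.06 → C.

C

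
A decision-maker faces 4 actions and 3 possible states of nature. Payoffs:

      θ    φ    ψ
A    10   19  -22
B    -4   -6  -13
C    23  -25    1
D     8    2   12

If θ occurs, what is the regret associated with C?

0

Best payoff under θ is 23.
Regret = 23 − 23 = 0.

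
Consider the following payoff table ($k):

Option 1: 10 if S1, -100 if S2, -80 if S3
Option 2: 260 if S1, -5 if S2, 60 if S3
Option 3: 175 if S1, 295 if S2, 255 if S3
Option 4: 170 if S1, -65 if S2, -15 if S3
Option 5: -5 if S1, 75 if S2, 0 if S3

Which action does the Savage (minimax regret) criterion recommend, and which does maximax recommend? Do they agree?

minimax regret → Option 3; maximax → Option 3 (agree)

Column bests: S1=260, S2=295, S3=255.
Option 1 regrets: 250, 395, 335 → max 395
Option 2 regrets: 0, 300, 195 → max 300
Option 3 regrets: 85, 0, 0 → max 85
Option 4 regrets: 90, 360, 270 → max 360
Option 5 regrets: 265, 220, 255 → max 265
Smallest max regret = 85 → Option 3.
Row maxima: Option 1=10, Option 2=260, Option 3=295, Option 4=170, Option 5=75
Best best-case = 295 → Option 3.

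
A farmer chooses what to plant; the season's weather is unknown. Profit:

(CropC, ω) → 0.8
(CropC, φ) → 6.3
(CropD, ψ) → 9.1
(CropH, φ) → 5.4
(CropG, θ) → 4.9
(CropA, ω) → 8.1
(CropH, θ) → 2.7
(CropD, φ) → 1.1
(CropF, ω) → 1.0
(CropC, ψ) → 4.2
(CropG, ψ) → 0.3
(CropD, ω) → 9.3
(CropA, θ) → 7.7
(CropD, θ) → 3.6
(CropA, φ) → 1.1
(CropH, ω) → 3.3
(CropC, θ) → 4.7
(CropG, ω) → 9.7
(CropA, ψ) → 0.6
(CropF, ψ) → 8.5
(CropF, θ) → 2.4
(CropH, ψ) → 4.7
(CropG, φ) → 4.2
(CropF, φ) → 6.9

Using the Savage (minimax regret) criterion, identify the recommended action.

Column bests: θ=7.7, φ=6.9, ψ=9.1, ω=9.7.
CropG regrets: 2.8, 2.7, 8.8, 0.0 → max 8.8
CropF regrets: 5.3, 0.0, 0.6, 8.7 → max 8.7
CropA regrets: 0.0, 5.8, 8.5, 1.6 → max 8.5
CropD regrets: 4.1, 5.8, 0.0, 0.4 → max 5.8
CropH regrets: 5.0, 1.5, 4.4, 6.4 → max 6.4
CropC regrets: 3.0, 0.6, 4.9, 8.9 → max 8.9
Smallest max regret = 5.8 → CropD.

CropD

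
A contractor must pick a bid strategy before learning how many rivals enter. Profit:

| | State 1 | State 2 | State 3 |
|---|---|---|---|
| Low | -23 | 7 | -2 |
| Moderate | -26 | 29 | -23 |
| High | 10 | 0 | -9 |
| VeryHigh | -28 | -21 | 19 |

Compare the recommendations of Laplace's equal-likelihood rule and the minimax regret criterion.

Row averages: Low=-6, Moderate=-20/3, High=1/3, VeryHigh=-10
Highest average = 1/3 → High.
Column bests: State 1=10, State 2=29, State 3=19.
Low regrets: 33, 22, 21 → max 33
Moderate regrets: 36, 0, 42 → max 42
High regrets: 0, 29, 28 → max 29
VeryHigh regrets: 38, 50, 0 → max 50
Smallest max regret = 29 → High.

laplace → High; minimax regret → High (agree)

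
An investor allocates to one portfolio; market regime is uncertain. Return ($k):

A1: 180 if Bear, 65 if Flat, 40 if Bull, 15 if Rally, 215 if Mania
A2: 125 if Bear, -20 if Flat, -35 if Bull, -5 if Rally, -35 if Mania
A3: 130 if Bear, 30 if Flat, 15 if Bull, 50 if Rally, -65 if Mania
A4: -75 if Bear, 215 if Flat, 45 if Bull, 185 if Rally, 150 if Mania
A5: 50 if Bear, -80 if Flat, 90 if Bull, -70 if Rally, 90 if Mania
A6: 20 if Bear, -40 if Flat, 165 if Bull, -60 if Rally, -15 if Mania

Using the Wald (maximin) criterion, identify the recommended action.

Row minima: A1=15, A2=-35, A3=-65, A4=-75, A5=-80, A6=-60
Best worst-case = 15 → A1.

A1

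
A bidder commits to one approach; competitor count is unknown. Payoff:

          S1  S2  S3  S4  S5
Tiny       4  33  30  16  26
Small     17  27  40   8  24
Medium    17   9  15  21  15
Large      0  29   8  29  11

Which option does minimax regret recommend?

Column bests: S1=17, S2=33, S3=40, S4=29, S5=26.
Tiny regrets: 13, 0, 10, 13, 0 → max 13
Small regrets: 0, 6, 0, 21, 2 → max 21
Medium regrets: 0, 24, 25, 8, 11 → max 25
Large regrets: 17, 4, 32, 0, 15 → max 32
Smallest max regret = 13 → Tiny.

Tiny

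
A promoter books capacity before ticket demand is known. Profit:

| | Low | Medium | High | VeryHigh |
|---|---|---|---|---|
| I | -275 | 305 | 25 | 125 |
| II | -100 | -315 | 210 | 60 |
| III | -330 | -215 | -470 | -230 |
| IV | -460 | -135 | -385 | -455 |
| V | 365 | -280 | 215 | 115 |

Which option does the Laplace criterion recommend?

V

Row averages: I=45, II=-36.25, III=-311.25, IV=-358.75, V=103.75
Highest average = 103.75 → V.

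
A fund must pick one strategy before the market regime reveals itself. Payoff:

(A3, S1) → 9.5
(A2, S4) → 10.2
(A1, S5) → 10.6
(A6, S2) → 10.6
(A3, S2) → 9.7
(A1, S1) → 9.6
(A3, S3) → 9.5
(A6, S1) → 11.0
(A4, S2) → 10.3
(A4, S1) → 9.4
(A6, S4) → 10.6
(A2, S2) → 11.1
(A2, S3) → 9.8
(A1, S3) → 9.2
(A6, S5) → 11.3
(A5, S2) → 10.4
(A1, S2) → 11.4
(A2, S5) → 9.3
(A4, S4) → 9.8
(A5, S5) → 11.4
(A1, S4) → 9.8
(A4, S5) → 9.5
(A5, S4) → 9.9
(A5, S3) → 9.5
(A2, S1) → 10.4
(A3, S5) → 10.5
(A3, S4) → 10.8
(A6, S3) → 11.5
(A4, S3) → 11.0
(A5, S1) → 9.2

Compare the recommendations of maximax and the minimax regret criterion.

maximax → A6; minimax regret → A6 (agree)

Row maxima: A1=11.4, A2=11.1, A3=10.8, A4=11.0, A5=11.4, A6=11.5
Best best-case = 11.5 → A6.
Column bests: S1=11.0, S2=11.4, S3=11.5, S4=10.8, S5=11.4.
A1 regrets: 1.4, 0.0, 2.3, 1.0, 0.8 → max 2.3
A2 regrets: 0.6, 0.3, 1.7, 0.6, 2.1 → max 2.1
A3 regrets: 1.5, 1.7, 2.0, 0.0, 0.9 → max 2.0
A4 regrets: 1.6, 1.1, 0.5, 1.0, 1.9 → max 1.9
A5 regrets: 1.8, 1.0, 2.0, 0.9, 0.0 → max 2.0
A6 regrets: 0.0, 0.8, 0.0, 0.2, 0.1 → max 0.8
Smallest max regret = 0.8 → A6.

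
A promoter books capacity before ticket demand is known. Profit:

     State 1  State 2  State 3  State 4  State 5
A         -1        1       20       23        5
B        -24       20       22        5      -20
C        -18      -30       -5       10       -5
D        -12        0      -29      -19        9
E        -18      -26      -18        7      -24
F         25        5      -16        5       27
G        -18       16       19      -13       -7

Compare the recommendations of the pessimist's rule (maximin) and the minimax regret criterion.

maximin → A; minimax regret → A (agree)

Row minima: A=-1, B=-24, C=-30, D=-29, E=-26, F=-16, G=-18
Best worst-case = -1 → A.
Column bests: State 1=25, State 2=20, State 3=22, State 4=23, State 5=27.
A regrets: 26, 19, 2, 0, 22 → max 26
B regrets: 49, 0, 0, 18, 47 → max 49
C regrets: 43, 50, 27, 13, 32 → max 50
D regrets: 37, 20, 51, 42, 18 → max 51
E regrets: 43, 46, 40, 16, 51 → max 51
F regrets: 0, 15, 38, 18, 0 → max 38
G regrets: 43, 4, 3, 36, 34 → max 43
Smallest max regret = 26 → A.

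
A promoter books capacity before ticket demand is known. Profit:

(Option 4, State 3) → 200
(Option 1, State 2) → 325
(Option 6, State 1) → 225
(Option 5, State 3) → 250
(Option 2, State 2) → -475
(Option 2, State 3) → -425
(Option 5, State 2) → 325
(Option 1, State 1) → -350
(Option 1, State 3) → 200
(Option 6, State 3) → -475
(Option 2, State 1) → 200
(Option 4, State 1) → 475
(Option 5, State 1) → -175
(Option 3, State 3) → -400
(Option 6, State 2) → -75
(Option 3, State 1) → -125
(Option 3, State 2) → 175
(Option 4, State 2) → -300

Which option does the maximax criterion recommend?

Row maxima: Option 1=325, Option 2=200, Option 3=175, Option 4=475, Option 5=325, Option 6=225
Best best-case = 475 → Option 4.

Option 4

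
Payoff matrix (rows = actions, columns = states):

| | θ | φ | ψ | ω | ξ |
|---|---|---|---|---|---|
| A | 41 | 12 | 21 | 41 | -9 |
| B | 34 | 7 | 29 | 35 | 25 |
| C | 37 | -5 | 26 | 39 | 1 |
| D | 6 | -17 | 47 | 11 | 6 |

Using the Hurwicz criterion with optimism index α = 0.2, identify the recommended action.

A: 0.2·41 + 0.8·(-9) = 1
B: 0.2·35 + 0.8·7 = 12.6
C: 0.2·39 + 0.8·(-5) = 3.8
D: 0.2·47 + 0.8·(-17) = -4.2
Highest Hurwicz score = 12.6 → B.

B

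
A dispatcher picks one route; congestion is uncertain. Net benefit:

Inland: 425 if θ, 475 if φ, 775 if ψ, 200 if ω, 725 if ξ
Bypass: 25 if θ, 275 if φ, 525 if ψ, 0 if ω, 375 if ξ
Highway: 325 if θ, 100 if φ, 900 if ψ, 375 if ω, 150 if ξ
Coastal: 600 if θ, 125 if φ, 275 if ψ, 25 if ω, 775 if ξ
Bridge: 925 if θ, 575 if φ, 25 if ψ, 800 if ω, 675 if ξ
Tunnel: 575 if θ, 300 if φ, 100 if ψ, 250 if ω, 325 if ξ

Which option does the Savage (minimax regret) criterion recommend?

Column bests: θ=925, φ=575, ψ=900, ω=800, ξ=775.
Inland regrets: 500, 100, 125, 600, 50 → max 600
Bypass regrets: 900, 300, 375, 800, 400 → max 900
Highway regrets: 600, 475, 0, 425, 625 → max 625
Coastal regrets: 325, 450, 625, 775, 0 → max 775
Bridge regrets: 0, 0, 875, 0, 100 → max 875
Tunnel regrets: 350, 275, 800, 550, 450 → max 800
Smallest max regret = 600 → Inland.

Inland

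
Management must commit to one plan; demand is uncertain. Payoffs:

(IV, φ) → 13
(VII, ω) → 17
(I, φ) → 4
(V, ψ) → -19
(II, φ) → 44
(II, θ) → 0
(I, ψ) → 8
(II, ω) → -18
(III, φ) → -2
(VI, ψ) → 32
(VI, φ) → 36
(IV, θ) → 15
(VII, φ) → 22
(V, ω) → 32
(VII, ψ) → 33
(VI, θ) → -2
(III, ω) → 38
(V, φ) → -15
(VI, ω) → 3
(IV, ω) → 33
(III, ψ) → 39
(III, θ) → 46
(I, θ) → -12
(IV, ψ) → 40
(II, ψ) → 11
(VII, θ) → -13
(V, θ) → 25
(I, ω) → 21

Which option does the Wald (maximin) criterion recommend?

IV

Row minima: I=-12, II=-18, III=-2, IV=13, V=-19, VI=-2, VII=-13
Best worst-case = 13 → IV.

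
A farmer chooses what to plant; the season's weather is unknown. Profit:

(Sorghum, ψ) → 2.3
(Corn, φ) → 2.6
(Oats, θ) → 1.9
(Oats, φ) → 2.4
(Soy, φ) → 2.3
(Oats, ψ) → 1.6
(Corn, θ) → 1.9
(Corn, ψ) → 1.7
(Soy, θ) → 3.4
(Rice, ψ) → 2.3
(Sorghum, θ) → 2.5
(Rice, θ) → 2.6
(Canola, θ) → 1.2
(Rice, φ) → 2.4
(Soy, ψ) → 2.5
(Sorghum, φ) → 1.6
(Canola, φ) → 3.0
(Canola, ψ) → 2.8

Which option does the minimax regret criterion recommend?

Column bests: θ=3.4, φ=3.0, ψ=2.8.
Rice regrets: 0.8, 0.6, 0.5 → max 0.8
Canola regrets: 2.2, 0.0, 0.0 → max 2.2
Soy regrets: 0.0, 0.7, 0.3 → max 0.7
Sorghum regrets: 0.9, 1.4, 0.5 → max 1.4
Oats regrets: 1.5, 0.6, 1.2 → max 1.5
Corn regrets: 1.5, 0.4, 1.1 → max 1.5
Smallest max regret = 0.7 → Soy.

Soy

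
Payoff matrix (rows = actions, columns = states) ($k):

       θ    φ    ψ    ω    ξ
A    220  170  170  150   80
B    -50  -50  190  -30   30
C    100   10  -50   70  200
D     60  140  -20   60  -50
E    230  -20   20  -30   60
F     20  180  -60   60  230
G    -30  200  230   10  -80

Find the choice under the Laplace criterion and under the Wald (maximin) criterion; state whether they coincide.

Row averages: A=158, B=18, C=66, D=38, E=52, F=86, G=66
Highest average = 158 → A.
Row minima: A=80, B=-50, C=-50, D=-50, E=-30, F=-60, G=-80
Best worst-case = 80 → A.

laplace → A; maximin → A (agree)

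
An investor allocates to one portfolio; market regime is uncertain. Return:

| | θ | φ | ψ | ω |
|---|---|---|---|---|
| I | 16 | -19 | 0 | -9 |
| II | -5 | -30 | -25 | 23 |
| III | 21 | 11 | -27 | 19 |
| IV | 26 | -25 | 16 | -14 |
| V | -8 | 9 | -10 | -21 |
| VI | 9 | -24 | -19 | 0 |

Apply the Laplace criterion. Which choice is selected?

Row averages: I=-3, II=-9.25, III=6, IV=0.75, V=-7.5, VI=-8.5
Highest average = 6 → III.

III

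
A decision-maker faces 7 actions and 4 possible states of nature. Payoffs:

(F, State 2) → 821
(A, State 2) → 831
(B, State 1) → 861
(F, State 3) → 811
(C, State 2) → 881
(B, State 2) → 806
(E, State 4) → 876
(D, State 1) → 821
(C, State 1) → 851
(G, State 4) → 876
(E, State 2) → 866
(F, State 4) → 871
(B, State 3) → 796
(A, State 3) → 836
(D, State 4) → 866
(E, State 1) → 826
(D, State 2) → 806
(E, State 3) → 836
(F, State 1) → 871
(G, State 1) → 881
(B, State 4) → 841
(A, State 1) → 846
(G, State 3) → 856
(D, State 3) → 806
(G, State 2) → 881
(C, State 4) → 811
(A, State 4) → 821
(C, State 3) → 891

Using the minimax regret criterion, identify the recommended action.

G

Column bests: State 1=881, State 2=881, State 3=891, State 4=876.
A regrets: 35, 50, 55, 55 → max 55
B regrets: 20, 75, 95, 35 → max 95
C regrets: 30, 0, 0, 65 → max 65
D regrets: 60, 75, 85, 10 → max 85
E regrets: 55, 15, 55, 0 → max 55
F regrets: 10, 60, 80, 5 → max 80
G regrets: 0, 0, 35, 0 → max 35
Smallest max regret = 35 → G.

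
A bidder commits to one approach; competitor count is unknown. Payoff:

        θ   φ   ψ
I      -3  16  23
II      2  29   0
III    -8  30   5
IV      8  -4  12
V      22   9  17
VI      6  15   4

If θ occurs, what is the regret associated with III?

30

Best payoff under θ is 22.
Regret = 22 − (-8) = 30.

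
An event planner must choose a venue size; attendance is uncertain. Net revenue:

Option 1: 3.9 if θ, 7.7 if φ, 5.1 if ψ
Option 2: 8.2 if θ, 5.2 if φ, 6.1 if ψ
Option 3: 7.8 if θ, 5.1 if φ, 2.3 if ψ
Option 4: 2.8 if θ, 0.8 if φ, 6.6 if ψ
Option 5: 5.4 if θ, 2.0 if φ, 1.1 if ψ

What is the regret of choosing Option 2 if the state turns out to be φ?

Best payoff under φ is 7.7.
Regret = 7.7 − 5.2 = 2.5.

2.5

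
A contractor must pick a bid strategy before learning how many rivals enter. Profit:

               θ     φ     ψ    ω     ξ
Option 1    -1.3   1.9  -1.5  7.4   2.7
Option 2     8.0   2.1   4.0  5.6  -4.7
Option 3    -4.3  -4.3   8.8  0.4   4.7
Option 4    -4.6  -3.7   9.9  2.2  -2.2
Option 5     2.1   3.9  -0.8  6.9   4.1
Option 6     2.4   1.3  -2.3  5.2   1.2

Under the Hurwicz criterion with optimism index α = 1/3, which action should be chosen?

Option 1: 1/3·7.4 + 2/3·(-1.5) = 22/15
Option 2: 1/3·8.0 + 2/3·(-4.7) = -7/15
Option 3: 1/3·8.8 + 2/3·(-4.3) = 1/15
Option 4: 1/3·9.9 + 2/3·(-4.6) = 7/30
Option 5: 1/3·6.9 + 2/3·(-0.8) = 53/30
Option 6: 1/3·5.2 + 2/3·(-2.3) = 0.2
Highest Hurwicz score = 53/30 → Option 5.

Option 5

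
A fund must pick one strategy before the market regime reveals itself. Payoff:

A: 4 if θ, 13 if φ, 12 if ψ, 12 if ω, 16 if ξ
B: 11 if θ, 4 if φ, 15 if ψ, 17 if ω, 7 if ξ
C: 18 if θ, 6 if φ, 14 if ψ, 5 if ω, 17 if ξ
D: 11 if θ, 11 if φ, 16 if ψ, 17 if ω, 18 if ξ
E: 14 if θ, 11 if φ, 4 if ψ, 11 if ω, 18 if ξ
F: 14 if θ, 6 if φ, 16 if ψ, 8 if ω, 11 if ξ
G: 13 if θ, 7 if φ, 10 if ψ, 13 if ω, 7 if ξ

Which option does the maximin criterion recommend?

Row minima: A=4, B=4, C=5, D=11, E=4, F=6, G=7
Best worst-case = 11 → D.

D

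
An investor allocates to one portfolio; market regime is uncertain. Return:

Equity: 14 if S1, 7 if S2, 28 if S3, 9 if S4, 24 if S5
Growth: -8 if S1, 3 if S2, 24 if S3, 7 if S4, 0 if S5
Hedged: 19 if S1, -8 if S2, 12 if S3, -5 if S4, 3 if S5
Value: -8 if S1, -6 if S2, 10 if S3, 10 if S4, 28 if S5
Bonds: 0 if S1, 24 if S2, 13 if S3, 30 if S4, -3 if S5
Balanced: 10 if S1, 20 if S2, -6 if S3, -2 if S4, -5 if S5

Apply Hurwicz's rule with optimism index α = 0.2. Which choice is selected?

Equity

Equity: 0.2·28 + 0.8·7 = 11.2
Growth: 0.2·24 + 0.8·(-8) = -1.6
Hedged: 0.2·19 + 0.8·(-8) = -2.6
Value: 0.2·28 + 0.8·(-8) = -0.8
Bonds: 0.2·30 + 0.8·(-3) = 3.6
Balanced: 0.2·20 + 0.8·(-6) = -0.8
Highest Hurwicz score = 11.2 → Equity.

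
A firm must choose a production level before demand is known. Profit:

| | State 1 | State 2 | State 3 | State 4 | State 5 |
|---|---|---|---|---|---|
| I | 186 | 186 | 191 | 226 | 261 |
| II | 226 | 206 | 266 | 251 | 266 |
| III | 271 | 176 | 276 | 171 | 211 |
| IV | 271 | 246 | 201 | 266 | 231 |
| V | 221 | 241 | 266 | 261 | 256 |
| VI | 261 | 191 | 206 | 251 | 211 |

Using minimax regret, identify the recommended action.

II

Column bests: State 1=271, State 2=246, State 3=276, State 4=266, State 5=266.
I regrets: 85, 60, 85, 40, 5 → max 85
II regrets: 45, 40, 10, 15, 0 → max 45
III regrets: 0, 70, 0, 95, 55 → max 95
IV regrets: 0, 0, 75, 0, 35 → max 75
V regrets: 50, 5, 10, 5, 10 → max 50
VI regrets: 10, 55, 70, 15, 55 → max 70
Smallest max regret = 45 → II.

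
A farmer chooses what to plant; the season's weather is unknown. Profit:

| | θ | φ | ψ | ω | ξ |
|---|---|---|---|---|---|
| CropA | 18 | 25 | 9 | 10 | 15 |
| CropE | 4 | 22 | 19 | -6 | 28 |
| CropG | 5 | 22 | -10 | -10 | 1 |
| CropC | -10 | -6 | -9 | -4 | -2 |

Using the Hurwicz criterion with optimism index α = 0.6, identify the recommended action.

CropA: 0.6·25 + 0.4·9 = 18.6
CropE: 0.6·28 + 0.4·(-6) = 14.4
CropG: 0.6·22 + 0.4·(-10) = 9.2
CropC: 0.6·(-2) + 0.4·(-10) = -5.2
Highest Hurwicz score = 18.6 → CropA.

CropA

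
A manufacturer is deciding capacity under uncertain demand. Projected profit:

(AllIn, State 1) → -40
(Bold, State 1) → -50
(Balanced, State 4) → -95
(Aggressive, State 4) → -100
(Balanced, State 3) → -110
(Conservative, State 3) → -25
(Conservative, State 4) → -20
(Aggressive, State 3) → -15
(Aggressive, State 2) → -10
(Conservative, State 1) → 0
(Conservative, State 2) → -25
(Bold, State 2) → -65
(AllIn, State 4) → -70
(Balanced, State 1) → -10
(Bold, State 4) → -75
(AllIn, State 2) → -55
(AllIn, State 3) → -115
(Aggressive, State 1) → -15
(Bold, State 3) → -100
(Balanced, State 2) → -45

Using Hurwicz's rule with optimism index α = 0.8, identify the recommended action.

Conservative: 0.8·0 + 0.2·(-25) = -5
Balanced: 0.8·(-10) + 0.2·(-110) = -30
Aggressive: 0.8·(-10) + 0.2·(-100) = -28
Bold: 0.8·(-50) + 0.2·(-100) = -60
AllIn: 0.8·(-40) + 0.2·(-115) = -55
Highest Hurwicz score = -5 → Conservative.

Conservative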